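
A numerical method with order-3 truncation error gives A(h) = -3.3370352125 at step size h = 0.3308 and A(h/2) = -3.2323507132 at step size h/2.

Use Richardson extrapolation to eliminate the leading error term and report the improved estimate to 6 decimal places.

-3.217396

r = 3: numerator weight 8, denominator 7.
Top: 8(-3.2323507132) − (-3.3370352125) = -22.5217704931
R = (-22.5217704931)/7 = -3.2173957847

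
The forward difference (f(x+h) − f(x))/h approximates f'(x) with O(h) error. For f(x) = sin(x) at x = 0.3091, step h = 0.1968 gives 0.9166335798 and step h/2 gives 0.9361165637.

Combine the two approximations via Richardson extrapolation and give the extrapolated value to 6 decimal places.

0.955600

The method has order 1: 2^1 = 2.
Top: 2(0.9361165637) − (0.9166335798) = 0.9555995476
Divide by 2^1 − 1 = 1.
R = 0.9555995476/1 = 0.9555995476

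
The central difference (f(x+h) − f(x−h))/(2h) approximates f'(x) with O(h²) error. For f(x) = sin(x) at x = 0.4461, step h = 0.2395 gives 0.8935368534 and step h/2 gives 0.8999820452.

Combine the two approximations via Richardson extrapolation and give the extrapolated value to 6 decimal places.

Error is O(h^2); halving h shrinks it by 2^2 = 4.
4*0.8999820452 = 3.5999281808; 3.5999281808 − 0.8935368534 = 2.7063913274
(4*0.8999820452 − 0.8935368534)/(4 − 1) = 0.9021304425

0.902130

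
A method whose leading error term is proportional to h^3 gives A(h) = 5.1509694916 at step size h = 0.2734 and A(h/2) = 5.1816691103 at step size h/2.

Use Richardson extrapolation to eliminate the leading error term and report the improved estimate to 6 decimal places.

With r = 3 the leading error scales as h^3, so the weight is 2^3 = 8.
Difference of the inputs: 5.1816691103 − 5.1509694916 = 0.0306996187
Divide by 2^3 − 1 = 7: 0.0306996187/7 = 0.0043856598
R = 5.1816691103 + 0.0043856598 = 5.1860547701
Correction |R − A(h/2)| = 4.386e-03; gap |A(h/2) − A(h)| = 3.070e-02.

5.186055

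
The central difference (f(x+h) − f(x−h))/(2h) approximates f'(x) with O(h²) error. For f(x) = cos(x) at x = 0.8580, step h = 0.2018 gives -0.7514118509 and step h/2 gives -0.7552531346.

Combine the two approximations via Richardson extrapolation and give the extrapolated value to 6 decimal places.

Order 2 gives 2^r = 4 and 2^r − 1 = 3.
4 × (-0.7552531346) = -3.0210125384; (-3.0210125384) − (-0.7514118509) = -2.2696006875
(-2.2696006875) ÷ 3 = -0.7565335625
Shift from A(h/2): −0.0012804279.

-0.756534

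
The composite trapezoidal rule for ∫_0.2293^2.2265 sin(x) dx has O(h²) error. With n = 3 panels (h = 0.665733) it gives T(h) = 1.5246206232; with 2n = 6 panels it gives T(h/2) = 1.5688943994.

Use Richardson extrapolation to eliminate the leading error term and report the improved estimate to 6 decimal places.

1.583652

r = 2, so 2^r = 4.
4×1.5688943994 − 1.5246206232 = 4.7509569744
4.7509569744 ÷ 3 = 1.5836523248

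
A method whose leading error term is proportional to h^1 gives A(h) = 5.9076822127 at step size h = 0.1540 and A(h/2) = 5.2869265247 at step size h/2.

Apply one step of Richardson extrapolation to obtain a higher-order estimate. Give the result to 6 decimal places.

4.666171

r = 1: numerator weight 2, denominator 1.
Weighted: 10.5738530494 − 5.9076822127 = 4.6661708367
4.6661708367 ÷ 1 = 4.6661708367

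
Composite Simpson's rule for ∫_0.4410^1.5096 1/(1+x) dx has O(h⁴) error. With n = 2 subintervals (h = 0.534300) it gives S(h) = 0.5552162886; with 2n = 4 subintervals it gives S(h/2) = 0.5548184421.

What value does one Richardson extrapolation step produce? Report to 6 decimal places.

0.554792

Error is O(h^4); halving h shrinks it by 2^4 = 16.
Weighted: 8.8770950736 − 0.5552162886 = 8.3218787850
8.3218787850 ÷ 15 = 0.5547919190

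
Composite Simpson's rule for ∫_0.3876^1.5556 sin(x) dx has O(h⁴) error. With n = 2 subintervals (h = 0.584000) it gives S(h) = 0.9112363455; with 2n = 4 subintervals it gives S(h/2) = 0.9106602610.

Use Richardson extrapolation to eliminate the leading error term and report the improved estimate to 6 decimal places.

r = 4, so 2^r = 16.
Difference of the inputs: 0.9106602610 − 0.9112363455 = -0.0005760845
Correction (A(h/2) − A(h))/(16 − 1) = (-0.0005760845)/15 = -0.0000384056
R = 0.9106602610 − 0.0000384056 = 0.9106218554

0.910622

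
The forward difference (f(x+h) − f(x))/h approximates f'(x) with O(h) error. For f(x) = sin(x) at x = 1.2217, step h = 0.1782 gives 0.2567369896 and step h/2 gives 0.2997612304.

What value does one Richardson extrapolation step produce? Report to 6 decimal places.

The method has order 1: 2^1 = 2.
Top: 2(0.2997612304) − (0.2567369896) = 0.3427854712
Denominator 2 − 1 = 1.
(2×0.2997612304 − 0.2567369896)/(2 − 1) = 0.3427854712

0.342785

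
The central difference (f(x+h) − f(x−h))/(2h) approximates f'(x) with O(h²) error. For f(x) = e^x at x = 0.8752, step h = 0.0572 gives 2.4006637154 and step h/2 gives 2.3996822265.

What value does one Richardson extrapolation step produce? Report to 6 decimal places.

2.399355

Error is O(h^2); halving h shrinks it by 2^2 = 4.
Top: 4(2.3996822265) − (2.4006637154) = 7.1980651906
Divide by 2^2 − 1 = 3.
R = 7.1980651906/3 = 2.3993550635
Shift from A(h/2): −0.0003271630.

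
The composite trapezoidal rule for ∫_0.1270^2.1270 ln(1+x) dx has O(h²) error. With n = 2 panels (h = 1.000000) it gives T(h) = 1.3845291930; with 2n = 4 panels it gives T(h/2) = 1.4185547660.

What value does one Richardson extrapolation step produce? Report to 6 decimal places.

1.429897

Method order is 2; weight 2^2 = 4.
Weighted: 5.6742190640 − 1.3845291930 = 4.2896898710
Denominator 4 − 1 = 3.
So the Richardson estimate is 1.4298966237.
Gap between inputs: 3.403e-02; correction applied: +0.0113418577.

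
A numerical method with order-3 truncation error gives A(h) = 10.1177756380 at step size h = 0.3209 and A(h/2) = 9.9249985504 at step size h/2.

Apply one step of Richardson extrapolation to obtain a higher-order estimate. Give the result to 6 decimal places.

9.897459

Method order is 3; weight 2^3 = 8.
Difference of the inputs: 9.9249985504 − 10.1177756380 = -0.1927770876
Divide by 2^3 − 1 = 7: (-0.1927770876)/7 = -0.0275395839
R = 9.9249985504 − 0.0275395839 = 9.8974589665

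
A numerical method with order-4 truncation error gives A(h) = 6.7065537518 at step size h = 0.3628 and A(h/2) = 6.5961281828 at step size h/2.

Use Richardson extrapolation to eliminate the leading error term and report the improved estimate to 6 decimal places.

Order 4 gives 2^r = 16 and 2^r − 1 = 15.
16*6.5961281828 − 6.7065537518 = 98.8314971730
Denominator 16 − 1 = 15.
Result: 6.5887664782

6.588766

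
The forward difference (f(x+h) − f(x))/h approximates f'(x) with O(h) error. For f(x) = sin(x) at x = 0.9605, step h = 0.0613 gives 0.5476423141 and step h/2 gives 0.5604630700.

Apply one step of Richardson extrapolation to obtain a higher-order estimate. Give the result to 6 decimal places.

Error is O(h^1); halving h shrinks it by 2^1 = 2.
Numerator 2*A(h/2) − A(h) = 2*0.5604630700 − 0.5476423141 = 0.5732838259
Divide by 2^1 − 1 = 1.
(2*0.5604630700 − 0.5476423141)/(2 − 1) = 0.5732838259

0.573284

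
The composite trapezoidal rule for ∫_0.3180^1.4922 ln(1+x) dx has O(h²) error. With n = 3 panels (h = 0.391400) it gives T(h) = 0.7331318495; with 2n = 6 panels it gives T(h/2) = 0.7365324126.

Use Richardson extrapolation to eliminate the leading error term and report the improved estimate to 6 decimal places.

0.737666

With r = 2 the leading error scales as h^2, so the weight is 2^2 = 4.
2^2×A(h/2) = 2.9461296504; minus A(h) gives 2.2129978009.
2.2129978009 ÷ 3 = 0.7376659336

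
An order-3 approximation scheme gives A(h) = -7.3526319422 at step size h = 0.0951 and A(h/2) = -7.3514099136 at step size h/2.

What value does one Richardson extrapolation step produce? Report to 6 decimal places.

-7.351235

Leading term ∝ h^3; use weight 8 = 2^3.
A(h/2) − A(h) = -7.3514099136 − (-7.3526319422) = 0.0012220286
Correction (A(h/2) − A(h))/(8 − 1) = 0.0012220286/7 = 0.0001745755
R = -7.3514099136 + 0.0001745755 = -7.3512353381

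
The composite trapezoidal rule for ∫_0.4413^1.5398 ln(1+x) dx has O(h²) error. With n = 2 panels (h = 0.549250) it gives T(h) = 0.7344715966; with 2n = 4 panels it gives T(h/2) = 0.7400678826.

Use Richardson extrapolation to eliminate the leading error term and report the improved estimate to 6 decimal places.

0.741933

Order 2 gives 2^r = 4 and 2^r − 1 = 3.
Numerator 4 × A(h/2) − A(h) = 4 × 0.7400678826 − 0.7344715966 = 2.2257999338
Divide by 2^2 − 1 = 3.
Extrapolated: 2.2257999338 / 3 = 0.7419333113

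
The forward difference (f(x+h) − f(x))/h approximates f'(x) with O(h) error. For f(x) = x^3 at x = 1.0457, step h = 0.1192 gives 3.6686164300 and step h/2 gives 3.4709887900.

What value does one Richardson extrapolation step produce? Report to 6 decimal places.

3.273361

r = 1: numerator weight 2, denominator 1.
2*3.4709887900 − 3.6686164300 = 3.2733611500
Denominator 2 − 1 = 1.
Extrapolated: 3.2733611500 / 1 = 3.2733611500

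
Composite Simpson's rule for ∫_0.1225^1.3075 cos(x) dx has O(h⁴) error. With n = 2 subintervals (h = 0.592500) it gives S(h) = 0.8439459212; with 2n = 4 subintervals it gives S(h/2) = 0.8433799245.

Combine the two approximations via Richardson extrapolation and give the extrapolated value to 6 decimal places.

0.843342

r = 4, so 2^r = 16.
Weighted: 13.4940787920 − 0.8439459212 = 12.6501328708
Denominator 16 − 1 = 15.
12.6501328708 ÷ 15 = 0.8433421914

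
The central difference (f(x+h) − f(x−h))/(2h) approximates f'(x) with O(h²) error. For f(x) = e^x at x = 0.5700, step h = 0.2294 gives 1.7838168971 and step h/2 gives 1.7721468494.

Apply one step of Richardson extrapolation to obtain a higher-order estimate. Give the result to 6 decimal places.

1.768257

r = 2, so 2^r = 4.
Top: 4(1.7721468494) − (1.7838168971) = 5.3047705005
R = 5.3047705005/3 = 1.7682568335
Gap between inputs: 1.167e-02; correction applied: −0.0038900159.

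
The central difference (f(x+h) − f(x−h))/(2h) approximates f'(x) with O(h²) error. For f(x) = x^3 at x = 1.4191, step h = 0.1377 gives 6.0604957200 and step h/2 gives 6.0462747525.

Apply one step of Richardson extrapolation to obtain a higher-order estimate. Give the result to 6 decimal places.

6.041534

Order 2 gives 2^r = 4 and 2^r − 1 = 3.
A(h/2) − A(h) = 6.0462747525 − 6.0604957200 = -0.0142209675
Correction (A(h/2) − A(h))/(4 − 1) = (-0.0142209675)/3 = -0.0047403225
R = 6.0462747525 − 0.0047403225 = 6.0415344300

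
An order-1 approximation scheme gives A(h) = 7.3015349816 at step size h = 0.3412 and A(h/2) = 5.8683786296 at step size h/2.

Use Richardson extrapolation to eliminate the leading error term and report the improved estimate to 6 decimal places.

4.435222

Error is O(h^1); halving h shrinks it by 2^1 = 2.
2^1×A(h/2) = 11.7367572592; minus A(h) gives 4.4352222776.
Denominator 2 − 1 = 1.
So the Richardson estimate is 4.4352222776.
Shift from A(h/2): −1.4331563520.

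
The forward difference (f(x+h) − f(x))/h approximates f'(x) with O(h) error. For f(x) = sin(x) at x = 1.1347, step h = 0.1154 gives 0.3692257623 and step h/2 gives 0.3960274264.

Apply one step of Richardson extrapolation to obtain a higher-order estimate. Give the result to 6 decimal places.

0.422829

With r = 1 the leading error scales as h^1, so the weight is 2^1 = 2.
2^1·A(h/2) = 0.7920548528; minus A(h) gives 0.4228290905.
Extrapolated: 0.4228290905 / 1 = 0.4228290905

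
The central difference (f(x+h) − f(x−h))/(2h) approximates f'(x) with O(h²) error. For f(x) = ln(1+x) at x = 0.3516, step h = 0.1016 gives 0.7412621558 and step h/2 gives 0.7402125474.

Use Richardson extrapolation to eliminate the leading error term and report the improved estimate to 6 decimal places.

With r = 2 the leading error scales as h^2, so the weight is 2^2 = 4.
Difference of the inputs: 0.7402125474 − 0.7412621558 = -0.0010496084
Correction (A(h/2) − A(h))/(4 − 1) = (-0.0010496084)/3 = -0.0003498695
R = 0.7402125474 − 0.0003498695 = 0.7398626779
Correction |R − A(h/2)| = 3.499e-04; gap |A(h/2) − A(h)| = 1.050e-03.

0.739863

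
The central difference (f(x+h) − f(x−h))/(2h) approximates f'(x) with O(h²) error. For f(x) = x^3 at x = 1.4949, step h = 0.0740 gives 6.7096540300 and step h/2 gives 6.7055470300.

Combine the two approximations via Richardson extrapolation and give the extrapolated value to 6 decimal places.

6.704178

The method has order 2: 2^2 = 4.
4·6.7055470300 = 26.8221881200; subtract 6.7096540300 → 20.1125340900
R = 20.1125340900/3 = 6.7041780300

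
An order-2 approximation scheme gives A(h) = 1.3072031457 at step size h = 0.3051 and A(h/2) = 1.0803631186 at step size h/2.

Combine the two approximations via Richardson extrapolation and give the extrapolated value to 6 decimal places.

With r = 2 the leading error scales as h^2, so the weight is 2^2 = 4.
2^2×A(h/2) = 4.3214524744; minus A(h) gives 3.0142493287.
(4×1.0803631186 − 1.3072031457)/(4 − 1) = 1.0047497762
Correction |R − A(h/2)| = 7.561e-02; gap |A(h/2) − A(h)| = 2.268e-01.

1.004750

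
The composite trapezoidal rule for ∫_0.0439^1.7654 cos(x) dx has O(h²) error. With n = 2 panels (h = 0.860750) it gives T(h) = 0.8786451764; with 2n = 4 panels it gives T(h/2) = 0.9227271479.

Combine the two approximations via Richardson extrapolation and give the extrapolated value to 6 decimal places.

0.937421

r = 2, so 2^r = 4.
4*0.9227271479 = 3.6909085916; 3.6909085916 − 0.8786451764 = 2.8122634152
Divide by 2^2 − 1 = 3.
(4*0.9227271479 − 0.8786451764)/(4 − 1) = 0.9374211384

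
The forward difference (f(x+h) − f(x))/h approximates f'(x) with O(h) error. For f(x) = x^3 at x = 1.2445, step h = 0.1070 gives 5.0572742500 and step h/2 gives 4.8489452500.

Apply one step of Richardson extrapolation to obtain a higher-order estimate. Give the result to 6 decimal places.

4.640616

Leading term ∝ h^1; use weight 2 = 2^1.
Numerator 2×A(h/2) − A(h) = 2×4.8489452500 − 5.0572742500 = 4.6406162500
(2×4.8489452500 − 5.0572742500)/(2 − 1) = 4.6406162500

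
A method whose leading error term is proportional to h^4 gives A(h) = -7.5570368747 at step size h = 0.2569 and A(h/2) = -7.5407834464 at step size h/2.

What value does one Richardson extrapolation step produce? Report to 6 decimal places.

r = 4: numerator weight 16, denominator 15.
16 × (-7.5407834464) − (-7.5570368747) = -113.0954982677
(16 × (-7.5407834464) − (-7.5570368747))/(16 − 1) = -7.5396998845

-7.539700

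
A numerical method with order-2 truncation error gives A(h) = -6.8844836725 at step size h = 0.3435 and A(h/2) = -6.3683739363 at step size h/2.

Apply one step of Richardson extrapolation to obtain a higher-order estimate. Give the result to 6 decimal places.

-6.196337

Error is O(h^2); halving h shrinks it by 2^2 = 4.
Weighted: (-25.4734957452) − (-6.8844836725) = -18.5890120727
Denominator 4 − 1 = 3.
Result: -6.1963373576
Gap between inputs: 5.161e-01; correction applied: +0.1720365787.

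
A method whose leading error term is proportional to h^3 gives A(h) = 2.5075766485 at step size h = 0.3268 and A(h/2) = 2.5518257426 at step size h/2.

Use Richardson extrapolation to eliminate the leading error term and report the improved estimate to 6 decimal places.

2.558147

r = 3: numerator weight 8, denominator 7.
Top: 8(2.5518257426) − (2.5075766485) = 17.9070292923
(8 × 2.5518257426 − 2.5075766485)/(8 − 1) = 2.5581470418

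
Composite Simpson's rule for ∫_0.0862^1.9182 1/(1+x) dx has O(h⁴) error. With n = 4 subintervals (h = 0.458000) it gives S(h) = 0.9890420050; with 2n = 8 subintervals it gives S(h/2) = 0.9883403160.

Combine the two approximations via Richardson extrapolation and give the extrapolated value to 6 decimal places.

Method order is 4; weight 2^4 = 16.
16*0.9883403160 = 15.8134450560; 15.8134450560 − 0.9890420050 = 14.8244030510
Divide by 2^4 − 1 = 15.
Extrapolated: 14.8244030510 / 15 = 0.9882935367
Gap between inputs: 7.017e-04; correction applied: −0.0000467793.

0.988294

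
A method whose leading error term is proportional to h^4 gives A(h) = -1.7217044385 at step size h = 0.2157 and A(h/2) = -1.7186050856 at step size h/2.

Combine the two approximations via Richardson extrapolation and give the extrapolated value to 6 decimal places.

Order 4 gives 2^r = 16 and 2^r − 1 = 15.
16 × (-1.7186050856) − (-1.7217044385) = -25.7759769311
R = (-25.7759769311)/15 = -1.7183984621

-1.718398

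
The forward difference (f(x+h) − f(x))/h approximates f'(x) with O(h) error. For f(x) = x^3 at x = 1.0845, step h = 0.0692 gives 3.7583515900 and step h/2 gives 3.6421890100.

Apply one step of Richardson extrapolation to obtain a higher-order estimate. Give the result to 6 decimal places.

r = 1, so 2^r = 2.
A(h/2) − A(h) = 3.6421890100 − 3.7583515900 = -0.1161625800
Correction (A(h/2) − A(h))/(2 − 1) = (-0.1161625800)/1 = -0.1161625800
R = 3.6421890100 − 0.1161625800 = 3.5260264300

3.526026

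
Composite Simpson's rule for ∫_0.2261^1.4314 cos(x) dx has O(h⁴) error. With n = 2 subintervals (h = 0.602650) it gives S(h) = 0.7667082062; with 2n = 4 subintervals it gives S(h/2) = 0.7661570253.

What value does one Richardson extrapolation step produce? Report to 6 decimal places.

Error is O(h^4); halving h shrinks it by 2^4 = 16.
16*0.7661570253 = 12.2585124048; subtract 0.7667082062 → 11.4918041986
Denominator 16 − 1 = 15.
Result: 0.7661202799
Shift from A(h/2): −0.0000367454.

0.766120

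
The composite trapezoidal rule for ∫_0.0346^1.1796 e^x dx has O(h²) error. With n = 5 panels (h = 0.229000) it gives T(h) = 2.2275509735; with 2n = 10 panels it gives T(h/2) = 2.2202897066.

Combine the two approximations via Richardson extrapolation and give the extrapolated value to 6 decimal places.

2.217869

Leading term ∝ h^2; use weight 4 = 2^2.
Top: 4(2.2202897066) − (2.2275509735) = 6.6536078529
Denominator 4 − 1 = 3.
So the Richardson estimate is 2.2178692843.
Gap between inputs: 7.261e-03; correction applied: −0.0024204223.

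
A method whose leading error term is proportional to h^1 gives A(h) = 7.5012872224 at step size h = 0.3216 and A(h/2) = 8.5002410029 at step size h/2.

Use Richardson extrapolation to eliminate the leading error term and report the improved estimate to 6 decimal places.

With r = 1 the leading error scales as h^1, so the weight is 2^1 = 2.
2^1 × A(h/2) = 17.0004820058; minus A(h) gives 9.4991947834.
Divide by 2^1 − 1 = 1.
Result: 9.4991947834
Gap between inputs: 9.990e-01; correction applied: +0.9989537805.

9.499195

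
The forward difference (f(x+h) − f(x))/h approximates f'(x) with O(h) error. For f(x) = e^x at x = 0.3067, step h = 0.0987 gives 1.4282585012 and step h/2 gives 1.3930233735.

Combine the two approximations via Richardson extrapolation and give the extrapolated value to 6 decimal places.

Leading term ∝ h^1; use weight 2 = 2^1.
Weighted: 2.7860467470 − 1.4282585012 = 1.3577882458
R = 1.3577882458/1 = 1.3577882458

1.357788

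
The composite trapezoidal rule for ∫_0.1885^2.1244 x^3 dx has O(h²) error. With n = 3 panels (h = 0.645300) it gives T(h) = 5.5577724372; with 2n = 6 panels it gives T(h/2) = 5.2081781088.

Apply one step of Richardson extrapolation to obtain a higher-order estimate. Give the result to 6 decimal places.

5.091647

Order 2 gives 2^r = 4 and 2^r − 1 = 3.
Top: 4(5.2081781088) − (5.5577724372) = 15.2749399980
Denominator 4 − 1 = 3.
Result: 5.0916466660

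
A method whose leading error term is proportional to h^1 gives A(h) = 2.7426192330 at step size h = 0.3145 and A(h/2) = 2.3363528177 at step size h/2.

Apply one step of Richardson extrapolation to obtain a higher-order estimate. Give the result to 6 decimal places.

Order 1 gives 2^r = 2 and 2^r − 1 = 1.
2^1 × A(h/2) = 4.6727056354; minus A(h) gives 1.9300864024.
Denominator 2 − 1 = 1.
So the Richardson estimate is 1.9300864024.
Shift from A(h/2): −0.4062664153.

1.930086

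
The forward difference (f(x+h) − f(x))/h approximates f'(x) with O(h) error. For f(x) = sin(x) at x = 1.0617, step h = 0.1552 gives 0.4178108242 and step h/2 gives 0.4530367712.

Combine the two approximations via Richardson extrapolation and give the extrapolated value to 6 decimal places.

r = 1: numerator weight 2, denominator 1.
Weighted: 0.9060735424 − 0.4178108242 = 0.4882627182
0.4882627182 ÷ 1 = 0.4882627182

0.488263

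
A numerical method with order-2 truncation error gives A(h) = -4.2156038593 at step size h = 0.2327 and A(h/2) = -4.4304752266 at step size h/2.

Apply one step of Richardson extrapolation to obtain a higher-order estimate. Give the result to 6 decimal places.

Order 2 gives 2^r = 4 and 2^r − 1 = 3.
A(h/2) − A(h) = -4.4304752266 − (-4.2156038593) = -0.2148713673
Correction (A(h/2) − A(h))/(4 − 1) = (-0.2148713673)/3 = -0.0716237891
R = A(h/2) + (A(h/2) − A(h))/3 = -4.4304752266 − 0.0716237891 = -4.5020990157
Gap between inputs: 2.149e-01; correction applied: −0.0716237891.

-4.502099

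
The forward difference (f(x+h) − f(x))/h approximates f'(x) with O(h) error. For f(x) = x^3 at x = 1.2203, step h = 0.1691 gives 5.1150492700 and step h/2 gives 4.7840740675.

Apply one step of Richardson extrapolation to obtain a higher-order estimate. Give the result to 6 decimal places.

4.453099

r = 1: numerator weight 2, denominator 1.
2×4.7840740675 = 9.5681481350; subtract 5.1150492700 → 4.4530988650
(2×4.7840740675 − 5.1150492700)/(2 − 1) = 4.4530988650
Gap between inputs: 3.310e-01; correction applied: −0.3309752025.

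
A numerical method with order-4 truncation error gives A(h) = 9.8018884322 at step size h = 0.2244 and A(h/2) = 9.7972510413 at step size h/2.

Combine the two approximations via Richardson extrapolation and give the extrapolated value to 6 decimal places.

9.796942

The method has order 4: 2^4 = 16.
16*9.7972510413 − 9.8018884322 = 146.9541282286
146.9541282286 ÷ 15 = 9.7969418819
Gap between inputs: 4.637e-03; correction applied: −0.0003091594.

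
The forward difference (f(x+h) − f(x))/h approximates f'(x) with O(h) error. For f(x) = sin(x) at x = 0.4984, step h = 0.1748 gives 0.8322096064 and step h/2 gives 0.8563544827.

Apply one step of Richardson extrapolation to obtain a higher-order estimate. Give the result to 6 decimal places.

0.880499

Error is O(h^1); halving h shrinks it by 2^1 = 2.
2×0.8563544827 = 1.7127089654; subtract 0.8322096064 → 0.8804993590
Divide by 2^1 − 1 = 1.
R = 0.8804993590/1 = 0.8804993590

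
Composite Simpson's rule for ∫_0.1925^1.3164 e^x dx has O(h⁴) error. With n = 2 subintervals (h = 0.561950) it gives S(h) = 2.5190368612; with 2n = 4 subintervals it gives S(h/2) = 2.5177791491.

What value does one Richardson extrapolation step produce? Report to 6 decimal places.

Leading term ∝ h^4; use weight 16 = 2^4.
16×2.5177791491 = 40.2844663856; subtract 2.5190368612 → 37.7654295244
Denominator 16 − 1 = 15.
Result: 2.5176953016
Correction |R − A(h/2)| = 8.385e-05; gap |A(h/2) − A(h)| = 1.258e-03.

2.517695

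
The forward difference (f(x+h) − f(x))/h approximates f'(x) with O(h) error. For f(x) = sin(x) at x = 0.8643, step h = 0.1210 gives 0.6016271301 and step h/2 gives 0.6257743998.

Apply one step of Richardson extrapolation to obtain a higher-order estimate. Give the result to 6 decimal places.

0.649922

Leading term ∝ h^1; use weight 2 = 2^1.
2*0.6257743998 − 0.6016271301 = 0.6499216695
Denominator 2 − 1 = 1.
0.6499216695 ÷ 1 = 0.6499216695
Shift from A(h/2): +0.0241472697.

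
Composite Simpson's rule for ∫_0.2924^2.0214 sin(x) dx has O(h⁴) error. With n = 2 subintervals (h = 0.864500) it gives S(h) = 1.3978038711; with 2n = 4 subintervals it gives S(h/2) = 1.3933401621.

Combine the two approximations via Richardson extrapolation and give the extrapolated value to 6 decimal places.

1.393043

Error is O(h^4); halving h shrinks it by 2^4 = 16.
Numerator 16×A(h/2) − A(h) = 16×1.3933401621 − 1.3978038711 = 20.8956387225
Denominator 16 − 1 = 15.
(16×1.3933401621 − 1.3978038711)/(16 − 1) = 1.3930425815
Gap between inputs: 4.464e-03; correction applied: −0.0002975806.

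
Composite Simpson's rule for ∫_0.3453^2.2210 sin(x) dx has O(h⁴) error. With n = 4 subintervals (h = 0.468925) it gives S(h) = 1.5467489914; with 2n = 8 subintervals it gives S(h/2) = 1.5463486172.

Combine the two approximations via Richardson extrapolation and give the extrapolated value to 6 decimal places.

The method has order 4: 2^4 = 16.
Top: 16(1.5463486172) − (1.5467489914) = 23.1948288838
Divide by 2^4 − 1 = 15.
R = 23.1948288838/15 = 1.5463219256

1.546322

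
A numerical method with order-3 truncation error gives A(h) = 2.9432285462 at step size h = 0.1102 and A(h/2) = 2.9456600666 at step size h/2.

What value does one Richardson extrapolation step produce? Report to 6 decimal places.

The method has order 3: 2^3 = 8.
8×2.9456600666 − 2.9432285462 = 20.6220519866
Denominator 8 − 1 = 7.
R = 20.6220519866/7 = 2.9460074267
Gap between inputs: 2.432e-03; correction applied: +0.0003473601.

2.946007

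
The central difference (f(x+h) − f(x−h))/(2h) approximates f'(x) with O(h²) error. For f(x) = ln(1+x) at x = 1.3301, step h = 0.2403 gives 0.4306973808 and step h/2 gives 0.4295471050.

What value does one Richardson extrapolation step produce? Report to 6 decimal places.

Leading term ∝ h^2; use weight 4 = 2^2.
4 × 0.4295471050 = 1.7181884200; 1.7181884200 − 0.4306973808 = 1.2874910392
(4 × 0.4295471050 − 0.4306973808)/(4 − 1) = 0.4291636797

0.429164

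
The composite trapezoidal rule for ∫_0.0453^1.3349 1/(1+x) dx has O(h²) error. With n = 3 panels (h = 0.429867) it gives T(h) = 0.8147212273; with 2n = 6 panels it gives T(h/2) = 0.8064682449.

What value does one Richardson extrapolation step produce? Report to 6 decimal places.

0.803717

r = 2, so 2^r = 4.
A(h/2) − A(h) = 0.8064682449 − 0.8147212273 = -0.0082529824
Divide by 2^2 − 1 = 3: (-0.0082529824)/3 = -0.0027509941
R = A(h/2) + (A(h/2) − A(h))/3 = 0.8064682449 − 0.0027509941 = 0.8037172508
Correction |R − A(h/2)| = 2.751e-03; gap |A(h/2) − A(h)| = 8.253e-03.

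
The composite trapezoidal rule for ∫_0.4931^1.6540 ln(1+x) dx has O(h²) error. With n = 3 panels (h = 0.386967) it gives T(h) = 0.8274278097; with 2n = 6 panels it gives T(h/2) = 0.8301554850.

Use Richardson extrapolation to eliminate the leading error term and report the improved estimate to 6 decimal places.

0.831065

r = 2, so 2^r = 4.
4*0.8301554850 = 3.3206219400; subtract 0.8274278097 → 2.4931941303
Denominator 4 − 1 = 3.
Extrapolated: 2.4931941303 / 3 = 0.8310647101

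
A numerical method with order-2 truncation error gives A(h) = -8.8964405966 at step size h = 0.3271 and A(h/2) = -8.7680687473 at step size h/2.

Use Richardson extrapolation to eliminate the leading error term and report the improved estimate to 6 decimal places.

Leading term ∝ h^2; use weight 4 = 2^2.
4×(-8.7680687473) = -35.0722749892; (-35.0722749892) − (-8.8964405966) = -26.1758343926
Extrapolated: (-26.1758343926) / 3 = -8.7252781309
Gap between inputs: 1.284e-01; correction applied: +0.0427906164.

-8.725278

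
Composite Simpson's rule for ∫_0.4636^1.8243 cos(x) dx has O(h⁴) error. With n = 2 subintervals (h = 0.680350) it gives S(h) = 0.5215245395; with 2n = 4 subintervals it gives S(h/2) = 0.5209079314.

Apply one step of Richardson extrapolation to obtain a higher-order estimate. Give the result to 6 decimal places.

The method has order 4: 2^4 = 16.
16 × 0.5209079314 = 8.3345269024; subtract 0.5215245395 → 7.8130023629
Denominator 16 − 1 = 15.
(16 × 0.5209079314 − 0.5215245395)/(16 − 1) = 0.5208668242
Gap between inputs: 6.166e-04; correction applied: −0.0000411072.

0.520867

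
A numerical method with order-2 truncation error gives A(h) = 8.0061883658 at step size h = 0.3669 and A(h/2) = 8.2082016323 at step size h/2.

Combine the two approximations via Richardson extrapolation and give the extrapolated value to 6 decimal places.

8.275539

With r = 2 the leading error scales as h^2, so the weight is 2^2 = 4.
2^2×A(h/2) = 32.8328065292; minus A(h) gives 24.8266181634.
Extrapolated: 24.8266181634 / 3 = 8.2755393878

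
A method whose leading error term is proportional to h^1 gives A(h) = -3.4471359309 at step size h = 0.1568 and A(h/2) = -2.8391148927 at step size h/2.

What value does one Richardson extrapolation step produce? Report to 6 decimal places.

Order 1 gives 2^r = 2 and 2^r − 1 = 1.
2·(-2.8391148927) − (-3.4471359309) = -2.2310938545
Divide by 2^1 − 1 = 1.
Result: -2.2310938545
Shift from A(h/2): +0.6080210382.

-2.231094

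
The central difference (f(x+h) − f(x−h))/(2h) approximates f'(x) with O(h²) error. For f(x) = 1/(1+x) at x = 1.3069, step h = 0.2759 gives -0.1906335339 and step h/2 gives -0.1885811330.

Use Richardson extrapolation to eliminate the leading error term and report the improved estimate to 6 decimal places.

The method has order 2: 2^2 = 4.
4×(-0.1885811330) = -0.7543245320; subtract (-0.1906335339) → -0.5636909981
Divide by 2^2 − 1 = 3.
Extrapolated: (-0.5636909981) / 3 = -0.1878969994

-0.187897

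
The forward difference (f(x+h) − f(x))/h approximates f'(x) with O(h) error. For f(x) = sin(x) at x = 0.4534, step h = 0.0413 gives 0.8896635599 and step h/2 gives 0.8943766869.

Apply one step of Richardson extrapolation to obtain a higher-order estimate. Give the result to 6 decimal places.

Leading term ∝ h^1; use weight 2 = 2^1.
Numerator 2*A(h/2) − A(h) = 2*0.8943766869 − 0.8896635599 = 0.8990898139
Divide by 2^1 − 1 = 1.
0.8990898139 ÷ 1 = 0.8990898139

0.899090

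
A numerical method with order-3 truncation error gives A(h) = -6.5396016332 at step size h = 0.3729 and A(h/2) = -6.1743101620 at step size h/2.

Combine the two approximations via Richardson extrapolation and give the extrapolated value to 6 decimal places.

With r = 3 the leading error scales as h^3, so the weight is 2^3 = 8.
Top: 8(-6.1743101620) − (-6.5396016332) = -42.8548796628
Divide by 2^3 − 1 = 7.
So the Richardson estimate is -6.1221256661.
Correction |R − A(h/2)| = 5.218e-02; gap |A(h/2) − A(h)| = 3.653e-01.

-6.122126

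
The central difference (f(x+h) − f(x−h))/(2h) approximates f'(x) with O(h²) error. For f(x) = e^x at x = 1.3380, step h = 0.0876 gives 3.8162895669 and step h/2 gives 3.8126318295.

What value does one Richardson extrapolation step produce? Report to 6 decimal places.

3.811413

The method has order 2: 2^2 = 4.
A(h/2) − A(h) = 3.8126318295 − 3.8162895669 = -0.0036577374
Correction (A(h/2) − A(h))/(4 − 1) = (-0.0036577374)/3 = -0.0012192458
R = A(h/2) + (A(h/2) − A(h))/3 = 3.8126318295 − 0.0012192458 = 3.8114125837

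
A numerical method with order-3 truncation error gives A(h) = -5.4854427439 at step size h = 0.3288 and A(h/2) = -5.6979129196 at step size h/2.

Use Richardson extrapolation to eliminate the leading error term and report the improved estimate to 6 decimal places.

r = 3: numerator weight 8, denominator 7.
2^3*A(h/2) = -45.5833033568; minus A(h) gives -40.0978606129.
(-40.0978606129) ÷ 7 = -5.7282658018
Shift from A(h/2): −0.0303528822.

-5.728266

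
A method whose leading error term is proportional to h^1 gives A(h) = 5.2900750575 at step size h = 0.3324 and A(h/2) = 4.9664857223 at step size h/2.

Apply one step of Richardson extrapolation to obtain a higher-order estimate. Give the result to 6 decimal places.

4.642896

Order 1 gives 2^r = 2 and 2^r − 1 = 1.
2 × 4.9664857223 − 5.2900750575 = 4.6428963871
Extrapolated: 4.6428963871 / 1 = 4.6428963871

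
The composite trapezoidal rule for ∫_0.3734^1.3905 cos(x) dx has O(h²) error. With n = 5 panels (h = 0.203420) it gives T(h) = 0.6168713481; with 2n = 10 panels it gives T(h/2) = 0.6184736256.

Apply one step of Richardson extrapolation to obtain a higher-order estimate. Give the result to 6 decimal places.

0.619008

With r = 2 the leading error scales as h^2, so the weight is 2^2 = 4.
A(h/2) − A(h) = 0.6184736256 − 0.6168713481 = 0.0016022775
Divide by 2^2 − 1 = 3: 0.0016022775/3 = 0.0005340925
R = 0.6184736256 + 0.0005340925 = 0.6190077181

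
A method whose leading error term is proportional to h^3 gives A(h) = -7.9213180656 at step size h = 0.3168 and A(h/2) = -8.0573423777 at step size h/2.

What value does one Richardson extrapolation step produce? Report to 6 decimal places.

Order 3 gives 2^r = 8 and 2^r − 1 = 7.
Numerator 8×A(h/2) − A(h) = 8×(-8.0573423777) − (-7.9213180656) = -56.5374209560
(8×(-8.0573423777) − (-7.9213180656))/(8 − 1) = -8.0767744223

-8.076774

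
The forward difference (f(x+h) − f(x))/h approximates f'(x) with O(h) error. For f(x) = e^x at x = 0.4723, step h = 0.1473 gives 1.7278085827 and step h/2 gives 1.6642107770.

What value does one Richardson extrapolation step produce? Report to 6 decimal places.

Order 1 gives 2^r = 2 and 2^r − 1 = 1.
Weighted: 3.3284215540 − 1.7278085827 = 1.6006129713
R = 1.6006129713/1 = 1.6006129713

1.600613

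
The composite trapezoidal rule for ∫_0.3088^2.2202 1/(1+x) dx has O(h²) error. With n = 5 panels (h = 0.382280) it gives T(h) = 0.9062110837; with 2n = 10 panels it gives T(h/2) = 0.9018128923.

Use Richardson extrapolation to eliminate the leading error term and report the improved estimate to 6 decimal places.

Error is O(h^2); halving h shrinks it by 2^2 = 4.
Weighted: 3.6072515692 − 0.9062110837 = 2.7010404855
R = 2.7010404855/3 = 0.9003468285

0.900347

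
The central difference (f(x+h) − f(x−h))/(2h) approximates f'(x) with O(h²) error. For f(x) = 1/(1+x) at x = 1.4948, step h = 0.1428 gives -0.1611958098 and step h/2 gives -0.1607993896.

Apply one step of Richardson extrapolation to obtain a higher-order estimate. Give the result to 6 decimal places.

The method has order 2: 2^2 = 4.
Weighted: (-0.6431975584) − (-0.1611958098) = -0.4820017486
Divide by 2^2 − 1 = 3.
So the Richardson estimate is -0.1606672495.

-0.160667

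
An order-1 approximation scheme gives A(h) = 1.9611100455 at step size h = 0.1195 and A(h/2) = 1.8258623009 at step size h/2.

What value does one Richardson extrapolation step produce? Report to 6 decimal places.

Leading term ∝ h^1; use weight 2 = 2^1.
Weighted: 3.6517246018 − 1.9611100455 = 1.6906145563
(2×1.8258623009 − 1.9611100455)/(2 − 1) = 1.6906145563

1.690615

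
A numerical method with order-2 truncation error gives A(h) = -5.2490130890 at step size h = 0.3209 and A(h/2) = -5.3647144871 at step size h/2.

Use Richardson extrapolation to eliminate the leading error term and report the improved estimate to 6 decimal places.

Leading term ∝ h^2; use weight 4 = 2^2.
Weighted: (-21.4588579484) − (-5.2490130890) = -16.2098448594
Extrapolated: (-16.2098448594) / 3 = -5.4032816198

-5.403282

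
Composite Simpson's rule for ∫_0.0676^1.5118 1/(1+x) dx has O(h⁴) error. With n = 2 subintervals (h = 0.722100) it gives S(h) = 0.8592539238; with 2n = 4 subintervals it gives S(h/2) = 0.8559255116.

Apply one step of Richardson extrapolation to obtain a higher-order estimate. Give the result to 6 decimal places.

0.855704

Leading term ∝ h^4; use weight 16 = 2^4.
16×0.8559255116 − 0.8592539238 = 12.8355542618
12.8355542618 ÷ 15 = 0.8557036175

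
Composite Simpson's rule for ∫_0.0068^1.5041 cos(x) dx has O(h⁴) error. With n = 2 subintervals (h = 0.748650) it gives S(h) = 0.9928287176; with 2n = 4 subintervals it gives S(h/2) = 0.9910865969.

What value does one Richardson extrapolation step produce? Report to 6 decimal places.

0.990970

Error is O(h^4); halving h shrinks it by 2^4 = 16.
Top: 16(0.9910865969) − (0.9928287176) = 14.8645568328
Divide by 2^4 − 1 = 15.
So the Richardson estimate is 0.9909704555.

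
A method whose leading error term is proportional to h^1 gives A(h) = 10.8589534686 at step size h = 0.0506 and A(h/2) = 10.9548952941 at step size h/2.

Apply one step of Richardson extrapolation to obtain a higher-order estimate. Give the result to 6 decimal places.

Method order is 1; weight 2^1 = 2.
2^1*A(h/2) = 21.9097905882; minus A(h) gives 11.0508371196.
11.0508371196 ÷ 1 = 11.0508371196
Gap between inputs: 9.594e-02; correction applied: +0.0959418255.

11.050837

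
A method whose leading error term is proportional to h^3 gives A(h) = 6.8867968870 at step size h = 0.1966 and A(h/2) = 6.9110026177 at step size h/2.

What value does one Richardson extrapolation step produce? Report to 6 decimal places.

Leading term ∝ h^3; use weight 8 = 2^3.
8 × 6.9110026177 = 55.2880209416; subtract 6.8867968870 → 48.4012240546
R = 48.4012240546/7 = 6.9144605792

6.914461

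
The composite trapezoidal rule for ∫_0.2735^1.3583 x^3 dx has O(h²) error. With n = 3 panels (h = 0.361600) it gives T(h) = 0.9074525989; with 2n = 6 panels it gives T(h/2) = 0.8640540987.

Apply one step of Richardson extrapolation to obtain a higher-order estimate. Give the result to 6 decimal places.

Order 2 gives 2^r = 4 and 2^r − 1 = 3.
4*0.8640540987 = 3.4562163948; 3.4562163948 − 0.9074525989 = 2.5487637959
Divide by 2^2 − 1 = 3.
So the Richardson estimate is 0.8495879320.

0.849588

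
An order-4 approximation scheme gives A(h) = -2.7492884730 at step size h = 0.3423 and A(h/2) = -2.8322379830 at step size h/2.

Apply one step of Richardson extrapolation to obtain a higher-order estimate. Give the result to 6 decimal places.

Error is O(h^4); halving h shrinks it by 2^4 = 16.
Weighted: (-45.3158077280) − (-2.7492884730) = -42.5665192550
R = (-42.5665192550)/15 = -2.8377679503

-2.837768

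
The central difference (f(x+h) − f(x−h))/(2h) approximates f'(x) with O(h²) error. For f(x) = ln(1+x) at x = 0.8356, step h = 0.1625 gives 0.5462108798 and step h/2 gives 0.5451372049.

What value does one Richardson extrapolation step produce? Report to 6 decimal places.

r = 2: numerator weight 4, denominator 3.
4*0.5451372049 = 2.1805488196; 2.1805488196 − 0.5462108798 = 1.6343379398
Divide by 2^2 − 1 = 3.
R = 1.6343379398/3 = 0.5447793133

0.544779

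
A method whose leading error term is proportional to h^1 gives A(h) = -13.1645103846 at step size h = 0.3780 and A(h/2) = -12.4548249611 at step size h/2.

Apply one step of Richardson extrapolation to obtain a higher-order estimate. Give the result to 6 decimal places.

The method has order 1: 2^1 = 2.
Top: 2(-12.4548249611) − (-13.1645103846) = -11.7451395376
Denominator 2 − 1 = 1.
Result: -11.7451395376
Shift from A(h/2): +0.7096854235.

-11.745140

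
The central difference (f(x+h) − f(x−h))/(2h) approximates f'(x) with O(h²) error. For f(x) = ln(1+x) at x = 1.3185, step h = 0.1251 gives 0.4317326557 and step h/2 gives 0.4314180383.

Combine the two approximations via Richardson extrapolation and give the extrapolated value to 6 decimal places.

Error is O(h^2); halving h shrinks it by 2^2 = 4.
Weighted: 1.7256721532 − 0.4317326557 = 1.2939394975
Divide by 2^2 − 1 = 3.
So the Richardson estimate is 0.4313131658.

0.431313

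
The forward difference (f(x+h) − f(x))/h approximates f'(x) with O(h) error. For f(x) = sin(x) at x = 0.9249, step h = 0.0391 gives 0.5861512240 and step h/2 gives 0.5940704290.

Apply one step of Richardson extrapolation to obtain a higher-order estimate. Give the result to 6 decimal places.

0.601990

Order 1 gives 2^r = 2 and 2^r − 1 = 1.
Numerator 2·A(h/2) − A(h) = 2·0.5940704290 − 0.5861512240 = 0.6019896340
R = 0.6019896340/1 = 0.6019896340
Gap between inputs: 7.919e-03; correction applied: +0.0079192050.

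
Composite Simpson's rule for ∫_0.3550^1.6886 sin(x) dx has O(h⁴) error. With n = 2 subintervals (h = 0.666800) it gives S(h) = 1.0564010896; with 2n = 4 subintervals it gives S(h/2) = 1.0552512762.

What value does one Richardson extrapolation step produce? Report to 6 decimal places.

Leading term ∝ h^4; use weight 16 = 2^4.
Weighted: 16.8840204192 − 1.0564010896 = 15.8276193296
Denominator 16 − 1 = 15.
So the Richardson estimate is 1.0551746220.
Correction |R − A(h/2)| = 7.665e-05; gap |A(h/2) − A(h)| = 1.150e-03.

1.055175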